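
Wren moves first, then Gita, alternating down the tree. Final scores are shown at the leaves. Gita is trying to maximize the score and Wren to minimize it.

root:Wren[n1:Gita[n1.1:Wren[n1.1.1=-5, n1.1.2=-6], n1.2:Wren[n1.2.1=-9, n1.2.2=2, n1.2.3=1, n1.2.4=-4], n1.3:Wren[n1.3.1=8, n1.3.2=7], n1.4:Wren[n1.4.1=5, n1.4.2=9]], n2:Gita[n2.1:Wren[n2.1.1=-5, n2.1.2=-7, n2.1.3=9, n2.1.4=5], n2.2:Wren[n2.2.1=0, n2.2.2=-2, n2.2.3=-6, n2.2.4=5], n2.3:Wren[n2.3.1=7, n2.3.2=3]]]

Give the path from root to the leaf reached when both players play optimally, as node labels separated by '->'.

root -> n2 -> n2.3 -> n2.3.2

n1.1 (Wren): min(-5, -6) = -6
n1.2 (Wren): min(-9, 2, 1, -4) = -9
n1.3 (Wren): min(8, 7) = 7
n1.4 (Wren): min(5, 9) = 5
n1 (Gita): max(-6, -9, 7, 5) = 7
n2.1 (Wren): min(-5, -7, 9, 5) = -7
n2.2 (Wren): min(0, -2, -6, 5) = -6
n2.3 (Wren): min(7, 3) = 3
n2 (Gita): max(-7, -6, 3) = 3
root (Wren): min(7, 3) = 3
At root, Wren picks n2 (lowest: 3).
At n2, Gita picks n2.3 (highest: 3).
At n2.3, Wren picks n2.3.2 (lowest: 3).
Terminal value 3.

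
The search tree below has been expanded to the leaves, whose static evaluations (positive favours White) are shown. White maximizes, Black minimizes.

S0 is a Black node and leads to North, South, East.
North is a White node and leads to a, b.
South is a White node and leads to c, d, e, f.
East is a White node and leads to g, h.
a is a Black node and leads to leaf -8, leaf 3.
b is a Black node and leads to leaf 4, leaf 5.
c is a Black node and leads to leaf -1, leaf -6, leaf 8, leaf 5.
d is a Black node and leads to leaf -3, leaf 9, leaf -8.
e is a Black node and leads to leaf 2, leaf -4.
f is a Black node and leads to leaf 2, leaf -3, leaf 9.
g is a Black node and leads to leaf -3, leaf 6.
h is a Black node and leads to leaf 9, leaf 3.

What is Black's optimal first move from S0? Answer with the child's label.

a (Black): min(-8, 3) = -8
b (Black): min(4, 5) = 4
North (White): max(-8, 4) = 4
c (Black): min(-1, -6, 8, 5) = -6
d (Black): min(-3, 9, -8) = -8
e (Black): min(2, -4) = -4
f (Black): min(2, -3, 9) = -3
South (White): max(-6, -8, -4, -3) = -3
g (Black): min(-3, 6) = -3
h (Black): min(9, 3) = 3
East (White): max(-3, 3) = 3
S0 (Black): min(4, -3, 3) = -3
Black at S0 wants the lowest of {North=4, South=-3, East=3}, so chooses South.

South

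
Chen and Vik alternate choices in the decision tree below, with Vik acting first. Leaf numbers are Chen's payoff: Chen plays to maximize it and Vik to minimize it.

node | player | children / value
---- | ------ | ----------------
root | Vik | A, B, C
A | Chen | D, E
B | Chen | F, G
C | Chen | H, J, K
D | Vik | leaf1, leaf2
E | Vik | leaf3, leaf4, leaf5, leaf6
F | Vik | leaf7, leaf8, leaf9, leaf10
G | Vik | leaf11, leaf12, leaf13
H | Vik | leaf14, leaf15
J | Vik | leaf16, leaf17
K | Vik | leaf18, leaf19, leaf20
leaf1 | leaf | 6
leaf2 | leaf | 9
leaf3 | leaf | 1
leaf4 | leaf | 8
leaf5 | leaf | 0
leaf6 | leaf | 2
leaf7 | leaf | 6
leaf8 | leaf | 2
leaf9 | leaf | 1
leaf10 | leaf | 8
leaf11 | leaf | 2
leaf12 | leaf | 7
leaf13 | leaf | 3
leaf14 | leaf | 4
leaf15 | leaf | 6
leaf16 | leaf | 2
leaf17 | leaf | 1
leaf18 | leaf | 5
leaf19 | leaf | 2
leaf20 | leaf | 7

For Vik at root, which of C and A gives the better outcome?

C

H (Vik): min(4, 6) = 4
J (Vik): min(2, 1) = 1
K (Vik): min(5, 2, 7) = 2
C (Chen): max(4, 1, 2) = 4
D (Vik): min(6, 9) = 6
E (Vik): min(1, 8, 0, 2) = 0
A (Chen): max(6, 0) = 6
Vik prefers the lower value; C=4, A=6. C is better since 4 < 6.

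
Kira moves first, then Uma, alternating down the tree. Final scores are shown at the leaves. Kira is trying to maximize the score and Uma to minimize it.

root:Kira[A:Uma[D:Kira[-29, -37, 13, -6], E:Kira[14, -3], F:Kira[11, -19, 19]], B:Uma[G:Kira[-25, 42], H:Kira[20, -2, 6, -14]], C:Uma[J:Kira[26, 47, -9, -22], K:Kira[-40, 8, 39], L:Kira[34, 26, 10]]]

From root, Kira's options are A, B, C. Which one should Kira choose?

C

D (Kira): max(-29, -37, 13, -6) = 13
E (Kira): max(14, -3) = 14
F (Kira): max(11, -19, 19) = 19
A (Uma): min(13, 14, 19) = 13
G (Kira): max(-25, 42) = 42
H (Kira): max(20, -2, 6, -14) = 20
B (Uma): min(42, 20) = 20
J (Kira): max(26, 47, -9, -22) = 47
K (Kira): max(-40, 8, 39) = 39
L (Kira): max(34, 26, 10) = 34
C (Uma): min(47, 39, 34) = 34
root (Kira): max(13, 20, 34) = 34
Kira at root wants the highest of {A=13, B=20, C=34}, so chooses C.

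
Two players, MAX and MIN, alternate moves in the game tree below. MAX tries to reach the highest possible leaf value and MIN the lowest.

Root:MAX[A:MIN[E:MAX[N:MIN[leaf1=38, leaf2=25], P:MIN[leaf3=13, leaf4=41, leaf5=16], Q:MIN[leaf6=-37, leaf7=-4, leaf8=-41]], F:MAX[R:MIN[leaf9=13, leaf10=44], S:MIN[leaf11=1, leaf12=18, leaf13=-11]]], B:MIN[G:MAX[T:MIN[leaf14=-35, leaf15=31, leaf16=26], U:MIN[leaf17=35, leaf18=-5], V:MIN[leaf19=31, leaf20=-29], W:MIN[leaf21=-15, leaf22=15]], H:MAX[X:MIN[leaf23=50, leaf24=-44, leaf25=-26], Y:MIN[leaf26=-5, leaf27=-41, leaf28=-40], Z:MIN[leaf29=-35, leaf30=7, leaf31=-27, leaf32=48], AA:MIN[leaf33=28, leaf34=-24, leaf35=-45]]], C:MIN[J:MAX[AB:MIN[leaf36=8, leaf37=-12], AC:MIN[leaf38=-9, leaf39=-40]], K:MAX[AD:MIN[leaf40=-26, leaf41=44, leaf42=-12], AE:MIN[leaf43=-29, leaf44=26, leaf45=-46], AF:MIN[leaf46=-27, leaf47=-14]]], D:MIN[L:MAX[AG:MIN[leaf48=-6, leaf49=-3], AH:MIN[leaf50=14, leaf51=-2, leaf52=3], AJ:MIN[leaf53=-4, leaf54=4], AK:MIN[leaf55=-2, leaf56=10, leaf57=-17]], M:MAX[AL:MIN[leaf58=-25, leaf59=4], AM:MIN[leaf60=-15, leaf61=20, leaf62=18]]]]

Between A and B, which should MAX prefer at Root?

A

N (MIN): min(38, 25) = 25
P (MIN): min(13, 41, 16) = 13
Q (MIN): min(-37, -4, -41) = -41
E (MAX): max(25, 13, -41) = 25
R (MIN): min(13, 44) = 13
S (MIN): min(1, 18, -11) = -11
F (MAX): max(13, -11) = 13
A (MIN): min(25, 13) = 13
T (MIN): min(-35, 31, 26) = -35
U (MIN): min(35, -5) = -5
V (MIN): min(31, -29) = -29
W (MIN): min(-15, 15) = -15
G (MAX): max(-35, -5, -29, -15) = -5
X (MIN): min(50, -44, -26) = -44
Y (MIN): min(-5, -41, -40) = -41
Z (MIN): min(-35, 7, -27, 48) = -35
AA (MIN): min(28, -24, -45) = -45
H (MAX): max(-44, -41, -35, -45) = -35
B (MIN): min(-5, -35) = -35
MAX prefers the higher value; A=13, B=-35. A is better since 13 > -35.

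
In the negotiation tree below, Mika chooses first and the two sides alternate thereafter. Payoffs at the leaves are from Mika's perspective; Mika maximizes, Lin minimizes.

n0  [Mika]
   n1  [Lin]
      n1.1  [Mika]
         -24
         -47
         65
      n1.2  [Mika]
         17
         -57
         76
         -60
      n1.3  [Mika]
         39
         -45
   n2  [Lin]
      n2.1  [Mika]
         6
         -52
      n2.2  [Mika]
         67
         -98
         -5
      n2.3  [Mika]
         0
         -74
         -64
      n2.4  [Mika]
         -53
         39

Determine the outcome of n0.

39

n1.1 (Mika): max(-24, -47, 65) = 65
n1.2 (Mika): max(17, -57, 76, -60) = 76
n1.3 (Mika): max(39, -45) = 39
n1 (Lin): min(65, 76, 39) = 39
n2.1 (Mika): max(6, -52) = 6
n2.2 (Mika): max(67, -98, -5) = 67
n2.3 (Mika): max(0, -74, -64) = 0
n2.4 (Mika): max(-53, 39) = 39
n2 (Lin): min(6, 67, 0, 39) = 0
n0 (Mika): max(39, 0) = 39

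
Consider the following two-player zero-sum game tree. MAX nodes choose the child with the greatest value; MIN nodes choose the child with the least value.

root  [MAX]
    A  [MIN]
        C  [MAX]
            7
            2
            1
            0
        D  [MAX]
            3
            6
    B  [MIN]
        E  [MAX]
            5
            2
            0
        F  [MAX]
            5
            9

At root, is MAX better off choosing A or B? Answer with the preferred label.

A

C (MAX): max(7, 2, 1, 0) = 7
D (MAX): max(3, 6) = 6
A (MIN): min(7, 6) = 6
E (MAX): max(5, 2, 0) = 5
F (MAX): max(5, 9) = 9
B (MIN): min(5, 9) = 5
MAX prefers the higher value; A=6, B=5. A is better since 6 > 5.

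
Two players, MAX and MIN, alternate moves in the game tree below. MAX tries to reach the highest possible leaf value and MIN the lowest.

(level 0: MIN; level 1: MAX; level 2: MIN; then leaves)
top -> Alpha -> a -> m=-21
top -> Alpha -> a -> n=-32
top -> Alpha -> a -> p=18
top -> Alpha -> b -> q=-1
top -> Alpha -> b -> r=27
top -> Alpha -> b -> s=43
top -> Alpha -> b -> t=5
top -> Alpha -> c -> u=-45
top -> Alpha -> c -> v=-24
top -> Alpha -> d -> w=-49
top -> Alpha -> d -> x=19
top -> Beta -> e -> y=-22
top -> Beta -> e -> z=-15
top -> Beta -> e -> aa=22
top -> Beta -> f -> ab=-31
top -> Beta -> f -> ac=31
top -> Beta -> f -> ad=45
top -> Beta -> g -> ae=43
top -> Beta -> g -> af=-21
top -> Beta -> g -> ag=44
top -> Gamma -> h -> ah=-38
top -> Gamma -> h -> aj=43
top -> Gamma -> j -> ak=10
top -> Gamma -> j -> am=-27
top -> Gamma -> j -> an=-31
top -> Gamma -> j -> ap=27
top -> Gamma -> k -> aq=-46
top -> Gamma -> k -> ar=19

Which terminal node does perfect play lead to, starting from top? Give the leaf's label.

a (MIN): min(-21, -32, 18) = -32
b (MIN): min(-1, 27, 43, 5) = -1
c (MIN): min(-45, -24) = -45
d (MIN): min(-49, 19) = -49
Alpha (MAX): max(-32, -1, -45, -49) = -1
e (MIN): min(-22, -15, 22) = -22
f (MIN): min(-31, 31, 45) = -31
g (MIN): min(43, -21, 44) = -21
Beta (MAX): max(-22, -31, -21) = -21
h (MIN): min(-38, 43) = -38
j (MIN): min(10, -27, -31, 27) = -31
k (MIN): min(-46, 19) = -46
Gamma (MAX): max(-38, -31, -46) = -31
top (MIN): min(-1, -21, -31) = -31
At top, MIN picks Gamma (lowest: -31).
At Gamma, MAX picks j (highest: -31).
At j, MIN picks an (lowest: -31).
Terminal value -31.

an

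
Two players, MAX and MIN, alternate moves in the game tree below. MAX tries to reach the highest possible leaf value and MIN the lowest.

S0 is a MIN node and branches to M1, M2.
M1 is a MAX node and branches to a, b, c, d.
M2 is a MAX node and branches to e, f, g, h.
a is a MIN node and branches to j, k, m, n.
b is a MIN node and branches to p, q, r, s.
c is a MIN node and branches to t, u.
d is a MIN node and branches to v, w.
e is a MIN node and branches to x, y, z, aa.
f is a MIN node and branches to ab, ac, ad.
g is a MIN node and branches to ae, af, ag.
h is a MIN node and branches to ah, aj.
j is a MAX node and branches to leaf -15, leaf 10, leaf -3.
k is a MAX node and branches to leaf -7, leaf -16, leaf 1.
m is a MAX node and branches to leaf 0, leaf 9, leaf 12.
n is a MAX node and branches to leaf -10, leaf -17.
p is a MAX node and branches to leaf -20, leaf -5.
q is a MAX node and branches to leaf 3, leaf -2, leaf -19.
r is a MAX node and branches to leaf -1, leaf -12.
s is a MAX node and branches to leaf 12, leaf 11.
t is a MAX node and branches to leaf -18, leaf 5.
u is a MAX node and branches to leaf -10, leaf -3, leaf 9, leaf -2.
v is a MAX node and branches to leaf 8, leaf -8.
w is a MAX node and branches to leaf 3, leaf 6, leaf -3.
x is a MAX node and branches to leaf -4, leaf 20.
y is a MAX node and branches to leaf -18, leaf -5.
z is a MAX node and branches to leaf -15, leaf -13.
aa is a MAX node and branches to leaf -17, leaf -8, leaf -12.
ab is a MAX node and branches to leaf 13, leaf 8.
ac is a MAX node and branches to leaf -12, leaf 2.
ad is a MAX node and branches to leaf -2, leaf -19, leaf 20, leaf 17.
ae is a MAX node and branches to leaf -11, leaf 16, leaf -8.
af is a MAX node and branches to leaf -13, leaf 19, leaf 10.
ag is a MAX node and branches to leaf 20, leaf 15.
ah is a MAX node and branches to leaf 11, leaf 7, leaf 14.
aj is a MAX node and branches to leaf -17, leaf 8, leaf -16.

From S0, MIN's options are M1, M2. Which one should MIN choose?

M1

j (MAX): max(-15, 10, -3) = 10
k (MAX): max(-7, -16, 1) = 1
m (MAX): max(0, 9, 12) = 12
n (MAX): max(-10, -17) = -10
a (MIN): min(10, 1, 12, -10) = -10
p (MAX): max(-20, -5) = -5
q (MAX): max(3, -2, -19) = 3
r (MAX): max(-1, -12) = -1
s (MAX): max(12, 11) = 12
b (MIN): min(-5, 3, -1, 12) = -5
t (MAX): max(-18, 5) = 5
u (MAX): max(-10, -3, 9, -2) = 9
c (MIN): min(5, 9) = 5
v (MAX): max(8, -8) = 8
w (MAX): max(3, 6, -3) = 6
d (MIN): min(8, 6) = 6
M1 (MAX): max(-10, -5, 5, 6) = 6
x (MAX): max(-4, 20) = 20
y (MAX): max(-18, -5) = -5
z (MAX): max(-15, -13) = -13
aa (MAX): max(-17, -8, -12) = -8
e (MIN): min(20, -5, -13, -8) = -13
ab (MAX): max(13, 8) = 13
ac (MAX): max(-12, 2) = 2
ad (MAX): max(-2, -19, 20, 17) = 20
f (MIN): min(13, 2, 20) = 2
ae (MAX): max(-11, 16, -8) = 16
af (MAX): max(-13, 19, 10) = 19
ag (MAX): max(20, 15) = 20
g (MIN): min(16, 19, 20) = 16
ah (MAX): max(11, 7, 14) = 14
aj (MAX): max(-17, 8, -16) = 8
h (MIN): min(14, 8) = 8
M2 (MAX): max(-13, 2, 16, 8) = 16
S0 (MIN): min(6, 16) = 6
MIN at S0 wants the lowest of {M1=6, M2=16}, so chooses M1.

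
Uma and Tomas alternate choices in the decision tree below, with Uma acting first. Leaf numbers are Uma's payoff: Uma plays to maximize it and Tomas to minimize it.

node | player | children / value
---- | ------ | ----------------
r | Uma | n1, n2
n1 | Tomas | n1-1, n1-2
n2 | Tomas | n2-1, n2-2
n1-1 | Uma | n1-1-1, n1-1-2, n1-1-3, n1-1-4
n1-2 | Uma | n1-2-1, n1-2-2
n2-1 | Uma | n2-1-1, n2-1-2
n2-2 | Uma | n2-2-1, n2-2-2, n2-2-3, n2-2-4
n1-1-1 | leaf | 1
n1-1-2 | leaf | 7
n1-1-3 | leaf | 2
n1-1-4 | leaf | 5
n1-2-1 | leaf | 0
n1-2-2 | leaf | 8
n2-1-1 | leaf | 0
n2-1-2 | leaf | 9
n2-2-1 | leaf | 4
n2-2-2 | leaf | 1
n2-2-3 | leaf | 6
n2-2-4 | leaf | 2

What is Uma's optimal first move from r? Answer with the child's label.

n1

n1-1 (Uma): max(1, 7, 2, 5) = 7
n1-2 (Uma): max(0, 8) = 8
n1 (Tomas): min(7, 8) = 7
n2-1 (Uma): max(0, 9) = 9
n2-2 (Uma): max(4, 1, 6, 2) = 6
n2 (Tomas): min(9, 6) = 6
r (Uma): max(7, 6) = 7
Uma at r wants the highest of {n1=7, n2=6}, so chooses n1.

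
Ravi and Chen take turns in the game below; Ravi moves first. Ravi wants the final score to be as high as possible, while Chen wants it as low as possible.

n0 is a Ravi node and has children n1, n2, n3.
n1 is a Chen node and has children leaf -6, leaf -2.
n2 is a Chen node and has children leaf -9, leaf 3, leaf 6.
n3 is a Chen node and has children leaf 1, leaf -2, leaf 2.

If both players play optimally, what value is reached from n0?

n1 (Chen): min(-6, -2) = -6
n2 (Chen): min(-9, 3, 6) = -9
n3 (Chen): min(1, -2, 2) = -2
n0 (Ravi): max(-6, -9, -2) = -2

-2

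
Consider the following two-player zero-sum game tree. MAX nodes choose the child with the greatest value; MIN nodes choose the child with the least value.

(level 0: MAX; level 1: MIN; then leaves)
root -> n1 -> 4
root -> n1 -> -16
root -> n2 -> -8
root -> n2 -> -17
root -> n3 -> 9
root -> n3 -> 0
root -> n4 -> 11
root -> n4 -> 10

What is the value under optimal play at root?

10

n1 (MIN): min(4, -16) = -16
n2 (MIN): min(-8, -17) = -17
n3 (MIN): min(9, 0) = 0
n4 (MIN): min(11, 10) = 10
root (MAX): max(-16, -17, 0, 10) = 10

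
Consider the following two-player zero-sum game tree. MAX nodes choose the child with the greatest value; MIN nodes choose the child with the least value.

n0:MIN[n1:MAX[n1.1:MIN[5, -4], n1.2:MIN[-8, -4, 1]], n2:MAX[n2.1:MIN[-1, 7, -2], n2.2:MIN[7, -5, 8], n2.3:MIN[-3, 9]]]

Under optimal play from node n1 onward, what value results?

n1.1 (MIN): min(5, -4) = -4
n1.2 (MIN): min(-8, -4, 1) = -8
n1 (MAX): max(-4, -8) = -4

-4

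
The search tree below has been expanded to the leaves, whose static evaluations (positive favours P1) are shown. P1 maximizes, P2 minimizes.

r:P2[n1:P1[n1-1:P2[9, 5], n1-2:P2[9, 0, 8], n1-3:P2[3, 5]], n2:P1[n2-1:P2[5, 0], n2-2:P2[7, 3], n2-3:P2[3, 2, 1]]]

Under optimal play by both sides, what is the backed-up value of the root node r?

n1-1 (P2): min(9, 5) = 5
n1-2 (P2): min(9, 0, 8) = 0
n1-3 (P2): min(3, 5) = 3
n1 (P1): max(5, 0, 3) = 5
n2-1 (P2): min(5, 0) = 0
n2-2 (P2): min(7, 3) = 3
n2-3 (P2): min(3, 2, 1) = 1
n2 (P1): max(0, 3, 1) = 3
r (P2): min(5, 3) = 3

3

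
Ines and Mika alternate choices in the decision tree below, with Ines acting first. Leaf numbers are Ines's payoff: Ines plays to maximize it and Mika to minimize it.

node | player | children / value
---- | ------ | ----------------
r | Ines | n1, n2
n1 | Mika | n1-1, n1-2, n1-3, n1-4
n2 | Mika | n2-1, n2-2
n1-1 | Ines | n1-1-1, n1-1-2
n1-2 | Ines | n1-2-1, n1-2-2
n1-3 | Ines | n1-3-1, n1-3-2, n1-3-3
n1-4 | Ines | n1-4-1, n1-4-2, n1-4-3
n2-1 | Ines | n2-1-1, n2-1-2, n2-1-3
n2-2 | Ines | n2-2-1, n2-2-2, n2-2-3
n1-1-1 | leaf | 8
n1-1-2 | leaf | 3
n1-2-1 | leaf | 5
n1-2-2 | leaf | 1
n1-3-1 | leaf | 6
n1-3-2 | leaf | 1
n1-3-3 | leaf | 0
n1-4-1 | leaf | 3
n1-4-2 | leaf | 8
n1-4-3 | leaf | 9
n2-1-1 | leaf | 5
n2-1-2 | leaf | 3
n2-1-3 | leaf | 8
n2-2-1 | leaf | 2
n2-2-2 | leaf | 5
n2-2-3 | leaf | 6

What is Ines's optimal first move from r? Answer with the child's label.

n1-1 (Ines): max(8, 3) = 8
n1-2 (Ines): max(5, 1) = 5
n1-3 (Ines): max(6, 1, 0) = 6
n1-4 (Ines): max(3, 8, 9) = 9
n1 (Mika): min(8, 5, 6, 9) = 5
n2-1 (Ines): max(5, 3, 8) = 8
n2-2 (Ines): max(2, 5, 6) = 6
n2 (Mika): min(8, 6) = 6
r (Ines): max(5, 6) = 6
Ines at r wants the highest of {n1=5, n2=6}, so chooses n2.

n2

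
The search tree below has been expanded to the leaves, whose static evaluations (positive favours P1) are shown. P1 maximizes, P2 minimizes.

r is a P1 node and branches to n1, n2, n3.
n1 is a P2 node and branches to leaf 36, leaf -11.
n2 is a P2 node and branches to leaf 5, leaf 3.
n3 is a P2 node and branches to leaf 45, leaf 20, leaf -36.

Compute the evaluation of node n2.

n2 (P2): min(5, 3) = 3

3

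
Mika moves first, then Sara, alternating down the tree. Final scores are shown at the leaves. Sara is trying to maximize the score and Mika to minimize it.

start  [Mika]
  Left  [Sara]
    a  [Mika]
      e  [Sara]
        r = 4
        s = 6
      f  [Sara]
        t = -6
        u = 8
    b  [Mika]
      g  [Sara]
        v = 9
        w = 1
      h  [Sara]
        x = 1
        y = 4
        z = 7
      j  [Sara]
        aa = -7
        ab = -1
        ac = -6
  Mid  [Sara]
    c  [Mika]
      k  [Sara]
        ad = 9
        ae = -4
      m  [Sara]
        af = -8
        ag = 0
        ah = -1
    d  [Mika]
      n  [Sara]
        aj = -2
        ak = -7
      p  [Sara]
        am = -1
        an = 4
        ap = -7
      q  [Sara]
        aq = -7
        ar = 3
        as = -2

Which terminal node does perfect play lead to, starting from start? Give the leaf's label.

e (Sara): max(4, 6) = 6
f (Sara): max(-6, 8) = 8
a (Mika): min(6, 8) = 6
g (Sara): max(9, 1) = 9
h (Sara): max(1, 4, 7) = 7
j (Sara): max(-7, -1, -6) = -1
b (Mika): min(9, 7, -1) = -1
Left (Sara): max(6, -1) = 6
k (Sara): max(9, -4) = 9
m (Sara): max(-8, 0, -1) = 0
c (Mika): min(9, 0) = 0
n (Sara): max(-2, -7) = -2
p (Sara): max(-1, 4, -7) = 4
q (Sara): max(-7, 3, -2) = 3
d (Mika): min(-2, 4, 3) = -2
Mid (Sara): max(0, -2) = 0
start (Mika): min(6, 0) = 0
At start, Mika picks Mid (lowest: 0).
At Mid, Sara picks c (highest: 0).
At c, Mika picks m (lowest: 0).
At m, Sara picks ag (highest: 0).
Terminal value 0.

ag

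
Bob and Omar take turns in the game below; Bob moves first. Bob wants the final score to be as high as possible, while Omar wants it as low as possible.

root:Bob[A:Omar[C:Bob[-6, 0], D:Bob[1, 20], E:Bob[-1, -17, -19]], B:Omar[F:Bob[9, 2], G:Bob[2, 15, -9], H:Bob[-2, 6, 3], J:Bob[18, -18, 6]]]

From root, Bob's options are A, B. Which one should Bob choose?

B

C (Bob): max(-6, 0) = 0
D (Bob): max(1, 20) = 20
E (Bob): max(-1, -17, -19) = -1
A (Omar): min(0, 20, -1) = -1
F (Bob): max(9, 2) = 9
G (Bob): max(2, 15, -9) = 15
H (Bob): max(-2, 6, 3) = 6
J (Bob): max(18, -18, 6) = 18
B (Omar): min(9, 15, 6, 18) = 6
root (Bob): max(-1, 6) = 6
Bob at root wants the highest of {A=-1, B=6}, so chooses B.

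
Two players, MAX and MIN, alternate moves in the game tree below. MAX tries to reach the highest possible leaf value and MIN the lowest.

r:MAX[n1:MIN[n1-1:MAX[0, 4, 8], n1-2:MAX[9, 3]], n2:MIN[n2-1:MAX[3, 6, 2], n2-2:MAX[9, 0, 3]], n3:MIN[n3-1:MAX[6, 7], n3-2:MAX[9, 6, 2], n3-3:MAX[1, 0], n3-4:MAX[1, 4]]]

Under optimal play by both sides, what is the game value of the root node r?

8

n1-1 (MAX): max(0, 4, 8) = 8
n1-2 (MAX): max(9, 3) = 9
n1 (MIN): min(8, 9) = 8
n2-1 (MAX): max(3, 6, 2) = 6
n2-2 (MAX): max(9, 0, 3) = 9
n2 (MIN): min(6, 9) = 6
n3-1 (MAX): max(6, 7) = 7
n3-2 (MAX): max(9, 6, 2) = 9
n3-3 (MAX): max(1, 0) = 1
n3-4 (MAX): max(1, 4) = 4
n3 (MIN): min(7, 9, 1, 4) = 1
r (MAX): max(8, 6, 1) = 8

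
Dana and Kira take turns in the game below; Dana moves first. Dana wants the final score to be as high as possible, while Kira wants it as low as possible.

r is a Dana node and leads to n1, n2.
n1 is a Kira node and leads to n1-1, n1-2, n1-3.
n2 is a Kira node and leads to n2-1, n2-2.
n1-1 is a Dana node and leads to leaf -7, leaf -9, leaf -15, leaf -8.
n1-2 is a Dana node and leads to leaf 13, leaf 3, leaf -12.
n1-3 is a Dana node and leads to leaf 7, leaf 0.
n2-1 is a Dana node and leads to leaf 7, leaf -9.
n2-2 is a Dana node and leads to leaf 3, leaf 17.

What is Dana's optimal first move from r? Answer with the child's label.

n1-1 (Dana): max(-7, -9, -15, -8) = -7
n1-2 (Dana): max(13, 3, -12) = 13
n1-3 (Dana): max(7, 0) = 7
n1 (Kira): min(-7, 13, 7) = -7
n2-1 (Dana): max(7, -9) = 7
n2-2 (Dana): max(3, 17) = 17
n2 (Kira): min(7, 17) = 7
r (Dana): max(-7, 7) = 7
Dana at r wants the highest of {n1=-7, n2=7}, so chooses n2.

n2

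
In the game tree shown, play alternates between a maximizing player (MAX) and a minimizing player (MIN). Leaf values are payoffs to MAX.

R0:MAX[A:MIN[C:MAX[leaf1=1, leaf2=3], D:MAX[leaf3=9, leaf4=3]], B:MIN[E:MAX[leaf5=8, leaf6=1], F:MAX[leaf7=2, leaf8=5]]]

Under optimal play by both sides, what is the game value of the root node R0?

C (MAX): max(1, 3) = 3
D (MAX): max(9, 3) = 9
A (MIN): min(3, 9) = 3
E (MAX): max(8, 1) = 8
F (MAX): max(2, 5) = 5
B (MIN): min(8, 5) = 5
R0 (MAX): max(3, 5) = 5

5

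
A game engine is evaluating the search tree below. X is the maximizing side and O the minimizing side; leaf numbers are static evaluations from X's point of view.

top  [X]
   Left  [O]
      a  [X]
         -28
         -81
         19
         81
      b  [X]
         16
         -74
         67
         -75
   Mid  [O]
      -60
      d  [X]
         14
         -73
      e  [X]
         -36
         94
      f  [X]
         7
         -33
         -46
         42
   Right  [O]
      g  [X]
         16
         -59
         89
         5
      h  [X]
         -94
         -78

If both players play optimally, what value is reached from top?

a (X): max(-28, -81, 19, 81) = 81
b (X): max(16, -74, 67, -75) = 67
Left (O): min(81, 67) = 67
d (X): max(14, -73) = 14
e (X): max(-36, 94) = 94
f (X): max(7, -33, -46, 42) = 42
Mid (O): min(-60, 14, 94, 42) = -60
g (X): max(16, -59, 89, 5) = 89
h (X): max(-94, -78) = -78
Right (O): min(89, -78) = -78
top (X): max(67, -60, -78) = 67

67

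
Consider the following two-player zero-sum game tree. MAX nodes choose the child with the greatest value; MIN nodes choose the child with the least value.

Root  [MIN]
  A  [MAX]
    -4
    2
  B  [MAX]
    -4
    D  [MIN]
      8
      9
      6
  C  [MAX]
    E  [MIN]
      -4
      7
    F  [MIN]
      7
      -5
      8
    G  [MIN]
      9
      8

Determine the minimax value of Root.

2

A (MAX): max(-4, 2) = 2
D (MIN): min(8, 9, 6) = 6
B (MAX): max(-4, 6) = 6
E (MIN): min(-4, 7) = -4
F (MIN): min(7, -5, 8) = -5
G (MIN): min(9, 8) = 8
C (MAX): max(-4, -5, 8) = 8
Root (MIN): min(2, 6, 8) = 2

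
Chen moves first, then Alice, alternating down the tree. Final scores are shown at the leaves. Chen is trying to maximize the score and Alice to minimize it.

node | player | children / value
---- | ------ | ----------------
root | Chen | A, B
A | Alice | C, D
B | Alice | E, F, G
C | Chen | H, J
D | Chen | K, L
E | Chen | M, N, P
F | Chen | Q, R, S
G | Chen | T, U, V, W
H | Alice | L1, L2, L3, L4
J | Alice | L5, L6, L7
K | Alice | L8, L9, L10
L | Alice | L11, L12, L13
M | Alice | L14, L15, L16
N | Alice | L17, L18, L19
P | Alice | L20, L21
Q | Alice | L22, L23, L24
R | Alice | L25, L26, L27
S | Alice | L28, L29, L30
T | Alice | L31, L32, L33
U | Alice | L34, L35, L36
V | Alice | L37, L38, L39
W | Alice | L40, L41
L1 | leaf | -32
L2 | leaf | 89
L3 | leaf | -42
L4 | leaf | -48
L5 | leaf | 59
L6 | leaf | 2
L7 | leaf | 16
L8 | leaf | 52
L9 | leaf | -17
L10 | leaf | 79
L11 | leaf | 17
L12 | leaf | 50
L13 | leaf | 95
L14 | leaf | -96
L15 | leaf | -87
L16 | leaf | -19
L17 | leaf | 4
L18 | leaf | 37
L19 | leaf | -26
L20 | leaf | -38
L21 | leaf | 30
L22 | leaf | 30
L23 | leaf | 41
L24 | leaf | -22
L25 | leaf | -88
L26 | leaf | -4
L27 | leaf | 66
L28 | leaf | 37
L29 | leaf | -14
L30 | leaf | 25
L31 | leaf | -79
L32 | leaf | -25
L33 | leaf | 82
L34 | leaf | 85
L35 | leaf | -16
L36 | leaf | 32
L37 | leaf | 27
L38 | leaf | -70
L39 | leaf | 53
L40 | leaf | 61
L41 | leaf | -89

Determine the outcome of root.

H (Alice): min(-32, 89, -42, -48) = -48
J (Alice): min(59, 2, 16) = 2
C (Chen): max(-48, 2) = 2
K (Alice): min(52, -17, 79) = -17
L (Alice): min(17, 50, 95) = 17
D (Chen): max(-17, 17) = 17
A (Alice): min(2, 17) = 2
M (Alice): min(-96, -87, -19) = -96
N (Alice): min(4, 37, -26) = -26
P (Alice): min(-38, 30) = -38
E (Chen): max(-96, -26, -38) = -26
Q (Alice): min(30, 41, -22) = -22
R (Alice): min(-88, -4, 66) = -88
S (Alice): min(37, -14, 25) = -14
F (Chen): max(-22, -88, -14) = -14
T (Alice): min(-79, -25, 82) = -79
U (Alice): min(85, -16, 32) = -16
V (Alice): min(27, -70, 53) = -70
W (Alice): min(61, -89) = -89
G (Chen): max(-79, -16, -70, -89) = -16
B (Alice): min(-26, -14, -16) = -26
root (Chen): max(2, -26) = 2

2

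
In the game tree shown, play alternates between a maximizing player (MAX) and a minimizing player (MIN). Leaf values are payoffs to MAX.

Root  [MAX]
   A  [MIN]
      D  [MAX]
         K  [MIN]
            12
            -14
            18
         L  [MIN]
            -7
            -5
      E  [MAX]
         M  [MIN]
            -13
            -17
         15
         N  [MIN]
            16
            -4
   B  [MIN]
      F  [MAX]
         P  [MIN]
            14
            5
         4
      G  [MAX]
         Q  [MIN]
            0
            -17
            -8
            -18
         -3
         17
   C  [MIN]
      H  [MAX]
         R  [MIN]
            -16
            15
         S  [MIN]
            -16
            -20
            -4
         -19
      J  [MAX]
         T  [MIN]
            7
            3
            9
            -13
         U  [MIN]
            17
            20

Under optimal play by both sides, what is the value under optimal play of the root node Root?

K (MIN): min(12, -14, 18) = -14
L (MIN): min(-7, -5) = -7
D (MAX): max(-14, -7) = -7
M (MIN): min(-13, -17) = -17
N (MIN): min(16, -4) = -4
E (MAX): max(-17, 15, -4) = 15
A (MIN): min(-7, 15) = -7
P (MIN): min(14, 5) = 5
F (MAX): max(5, 4) = 5
Q (MIN): min(0, -17, -8, -18) = -18
G (MAX): max(-18, -3, 17) = 17
B (MIN): min(5, 17) = 5
R (MIN): min(-16, 15) = -16
S (MIN): min(-16, -20, -4) = -20
H (MAX): max(-16, -20, -19) = -16
T (MIN): min(7, 3, 9, -13) = -13
U (MIN): min(17, 20) = 17
J (MAX): max(-13, 17) = 17
C (MIN): min(-16, 17) = -16
Root (MAX): max(-7, 5, -16) = 5

5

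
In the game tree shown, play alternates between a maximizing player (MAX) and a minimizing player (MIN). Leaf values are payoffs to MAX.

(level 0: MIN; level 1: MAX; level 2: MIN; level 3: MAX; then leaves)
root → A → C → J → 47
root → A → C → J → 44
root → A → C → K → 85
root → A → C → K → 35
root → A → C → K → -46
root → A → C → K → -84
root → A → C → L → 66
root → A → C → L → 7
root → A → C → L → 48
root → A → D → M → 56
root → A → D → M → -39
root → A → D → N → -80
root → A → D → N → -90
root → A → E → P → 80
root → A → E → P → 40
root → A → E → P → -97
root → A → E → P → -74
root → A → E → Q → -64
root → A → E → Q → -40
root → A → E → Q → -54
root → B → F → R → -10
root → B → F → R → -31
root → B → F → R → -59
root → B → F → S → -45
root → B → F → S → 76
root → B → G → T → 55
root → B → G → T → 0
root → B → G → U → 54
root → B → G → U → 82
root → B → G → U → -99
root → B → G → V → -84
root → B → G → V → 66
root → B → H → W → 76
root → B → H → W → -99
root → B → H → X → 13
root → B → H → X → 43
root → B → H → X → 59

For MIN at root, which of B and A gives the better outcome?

R (MAX): max(-10, -31, -59) = -10
S (MAX): max(-45, 76) = 76
F (MIN): min(-10, 76) = -10
T (MAX): max(55, 0) = 55
U (MAX): max(54, 82, -99) = 82
V (MAX): max(-84, 66) = 66
G (MIN): min(55, 82, 66) = 55
W (MAX): max(76, -99) = 76
X (MAX): max(13, 43, 59) = 59
H (MIN): min(76, 59) = 59
B (MAX): max(-10, 55, 59) = 59
J (MAX): max(47, 44) = 47
K (MAX): max(85, 35, -46, -84) = 85
L (MAX): max(66, 7, 48) = 66
C (MIN): min(47, 85, 66) = 47
M (MAX): max(56, -39) = 56
N (MAX): max(-80, -90) = -80
D (MIN): min(56, -80) = -80
P (MAX): max(80, 40, -97, -74) = 80
Q (MAX): max(-64, -40, -54) = -40
E (MIN): min(80, -40) = -40
A (MAX): max(47, -80, -40) = 47
MIN prefers the lower value; B=59, A=47. A is better since 47 < 59.

A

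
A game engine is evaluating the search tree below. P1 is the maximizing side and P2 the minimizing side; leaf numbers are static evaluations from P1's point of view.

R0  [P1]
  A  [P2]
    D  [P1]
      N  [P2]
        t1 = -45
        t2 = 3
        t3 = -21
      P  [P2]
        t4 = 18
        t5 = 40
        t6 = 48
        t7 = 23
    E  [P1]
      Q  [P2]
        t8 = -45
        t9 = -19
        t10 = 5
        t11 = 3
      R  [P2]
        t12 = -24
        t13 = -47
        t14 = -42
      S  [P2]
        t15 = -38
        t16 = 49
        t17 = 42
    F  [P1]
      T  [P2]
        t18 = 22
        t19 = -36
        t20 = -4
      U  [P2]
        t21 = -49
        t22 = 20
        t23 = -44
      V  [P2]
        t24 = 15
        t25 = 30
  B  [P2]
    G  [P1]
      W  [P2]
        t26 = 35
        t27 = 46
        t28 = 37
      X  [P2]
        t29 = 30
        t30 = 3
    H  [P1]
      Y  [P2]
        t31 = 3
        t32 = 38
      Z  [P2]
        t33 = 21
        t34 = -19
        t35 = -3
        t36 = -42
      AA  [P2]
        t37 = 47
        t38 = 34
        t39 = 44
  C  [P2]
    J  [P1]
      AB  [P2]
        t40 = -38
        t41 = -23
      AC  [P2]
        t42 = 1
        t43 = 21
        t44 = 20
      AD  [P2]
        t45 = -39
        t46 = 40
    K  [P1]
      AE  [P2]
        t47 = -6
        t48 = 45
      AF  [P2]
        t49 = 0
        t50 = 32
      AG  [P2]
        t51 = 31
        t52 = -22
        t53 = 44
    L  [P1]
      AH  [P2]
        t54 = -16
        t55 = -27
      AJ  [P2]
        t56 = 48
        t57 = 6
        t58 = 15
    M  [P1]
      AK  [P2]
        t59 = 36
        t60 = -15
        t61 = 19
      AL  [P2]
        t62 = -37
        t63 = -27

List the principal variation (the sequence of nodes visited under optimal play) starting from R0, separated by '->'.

N (P2): min(-45, 3, -21) = -45
P (P2): min(18, 40, 48, 23) = 18
D (P1): max(-45, 18) = 18
Q (P2): min(-45, -19, 5, 3) = -45
R (P2): min(-24, -47, -42) = -47
S (P2): min(-38, 49, 42) = -38
E (P1): max(-45, -47, -38) = -38
T (P2): min(22, -36, -4) = -36
U (P2): min(-49, 20, -44) = -49
V (P2): min(15, 30) = 15
F (P1): max(-36, -49, 15) = 15
A (P2): min(18, -38, 15) = -38
W (P2): min(35, 46, 37) = 35
X (P2): min(30, 3) = 3
G (P1): max(35, 3) = 35
Y (P2): min(3, 38) = 3
Z (P2): min(21, -19, -3, -42) = -42
AA (P2): min(47, 34, 44) = 34
H (P1): max(3, -42, 34) = 34
B (P2): min(35, 34) = 34
AB (P2): min(-38, -23) = -38
AC (P2): min(1, 21, 20) = 1
AD (P2): min(-39, 40) = -39
J (P1): max(-38, 1, -39) = 1
AE (P2): min(-6, 45) = -6
AF (P2): min(0, 32) = 0
AG (P2): min(31, -22, 44) = -22
K (P1): max(-6, 0, -22) = 0
AH (P2): min(-16, -27) = -27
AJ (P2): min(48, 6, 15) = 6
L (P1): max(-27, 6) = 6
AK (P2): min(36, -15, 19) = -15
AL (P2): min(-37, -27) = -37
M (P1): max(-15, -37) = -15
C (P2): min(1, 0, 6, -15) = -15
R0 (P1): max(-38, 34, -15) = 34
At R0, P1 picks B (highest: 34).
At B, P2 picks H (lowest: 34).
At H, P1 picks AA (highest: 34).
At AA, P2 picks t38 (lowest: 34).
Terminal value 34.

R0 -> B -> H -> AA -> t38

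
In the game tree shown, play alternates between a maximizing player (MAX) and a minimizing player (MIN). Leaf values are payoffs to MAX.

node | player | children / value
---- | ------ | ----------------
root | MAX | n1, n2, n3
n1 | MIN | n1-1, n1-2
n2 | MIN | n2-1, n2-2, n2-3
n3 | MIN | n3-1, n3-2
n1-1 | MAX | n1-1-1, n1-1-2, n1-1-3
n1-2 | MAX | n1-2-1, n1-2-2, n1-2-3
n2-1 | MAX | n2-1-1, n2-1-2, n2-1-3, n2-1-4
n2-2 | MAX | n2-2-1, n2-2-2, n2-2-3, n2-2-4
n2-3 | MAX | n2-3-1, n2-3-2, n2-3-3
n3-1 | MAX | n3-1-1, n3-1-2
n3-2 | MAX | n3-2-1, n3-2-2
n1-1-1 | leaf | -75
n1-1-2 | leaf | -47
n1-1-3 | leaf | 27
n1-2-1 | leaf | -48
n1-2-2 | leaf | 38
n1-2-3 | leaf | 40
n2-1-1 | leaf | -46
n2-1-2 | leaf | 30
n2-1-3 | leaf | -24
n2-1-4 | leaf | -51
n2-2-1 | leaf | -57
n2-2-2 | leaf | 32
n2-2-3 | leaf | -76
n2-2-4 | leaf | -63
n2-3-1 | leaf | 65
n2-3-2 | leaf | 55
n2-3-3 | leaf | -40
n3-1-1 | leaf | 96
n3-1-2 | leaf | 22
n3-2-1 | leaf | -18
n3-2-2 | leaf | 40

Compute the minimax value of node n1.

n1-1 (MAX): max(-75, -47, 27) = 27
n1-2 (MAX): max(-48, 38, 40) = 40
n1 (MIN): min(27, 40) = 27

27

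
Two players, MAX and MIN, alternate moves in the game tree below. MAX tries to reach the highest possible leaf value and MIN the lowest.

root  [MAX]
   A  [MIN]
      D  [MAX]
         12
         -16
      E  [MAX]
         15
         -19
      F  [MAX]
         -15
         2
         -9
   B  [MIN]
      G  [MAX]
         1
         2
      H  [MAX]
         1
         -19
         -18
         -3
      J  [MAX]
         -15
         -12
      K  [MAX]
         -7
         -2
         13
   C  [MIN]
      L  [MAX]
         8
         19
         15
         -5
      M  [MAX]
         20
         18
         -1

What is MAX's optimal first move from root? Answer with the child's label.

D (MAX): max(12, -16) = 12
E (MAX): max(15, -19) = 15
F (MAX): max(-15, 2, -9) = 2
A (MIN): min(12, 15, 2) = 2
G (MAX): max(1, 2) = 2
H (MAX): max(1, -19, -18, -3) = 1
J (MAX): max(-15, -12) = -12
K (MAX): max(-7, -2, 13) = 13
B (MIN): min(2, 1, -12, 13) = -12
L (MAX): max(8, 19, 15, -5) = 19
M (MAX): max(20, 18, -1) = 20
C (MIN): min(19, 20) = 19
root (MAX): max(2, -12, 19) = 19
MAX at root wants the highest of {A=2, B=-12, C=19}, so chooses C.

C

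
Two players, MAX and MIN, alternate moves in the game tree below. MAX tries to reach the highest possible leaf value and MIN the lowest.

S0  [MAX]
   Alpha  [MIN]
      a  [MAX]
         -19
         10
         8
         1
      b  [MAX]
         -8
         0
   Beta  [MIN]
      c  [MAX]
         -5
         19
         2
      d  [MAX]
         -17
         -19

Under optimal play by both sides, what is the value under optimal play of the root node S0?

a (MAX): max(-19, 10, 8, 1) = 10
b (MAX): max(-8, 0) = 0
Alpha (MIN): min(10, 0) = 0
c (MAX): max(-5, 19, 2) = 19
d (MAX): max(-17, -19) = -17
Beta (MIN): min(19, -17) = -17
S0 (MAX): max(0, -17) = 0

0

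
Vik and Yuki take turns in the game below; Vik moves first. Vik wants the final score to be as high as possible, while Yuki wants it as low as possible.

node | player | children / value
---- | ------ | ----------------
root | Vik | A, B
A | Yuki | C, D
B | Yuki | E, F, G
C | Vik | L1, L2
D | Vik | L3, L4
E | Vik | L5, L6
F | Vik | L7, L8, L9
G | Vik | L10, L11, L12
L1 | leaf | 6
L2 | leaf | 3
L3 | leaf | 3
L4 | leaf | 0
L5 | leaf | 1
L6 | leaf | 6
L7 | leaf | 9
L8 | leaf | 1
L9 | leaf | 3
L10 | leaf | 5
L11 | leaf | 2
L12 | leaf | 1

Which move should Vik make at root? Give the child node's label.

C (Vik): max(6, 3) = 6
D (Vik): max(3, 0) = 3
A (Yuki): min(6, 3) = 3
E (Vik): max(1, 6) = 6
F (Vik): max(9, 1, 3) = 9
G (Vik): max(5, 2, 1) = 5
B (Yuki): min(6, 9, 5) = 5
root (Vik): max(3, 5) = 5
Vik at root wants the highest of {A=3, B=5}, so chooses B.

B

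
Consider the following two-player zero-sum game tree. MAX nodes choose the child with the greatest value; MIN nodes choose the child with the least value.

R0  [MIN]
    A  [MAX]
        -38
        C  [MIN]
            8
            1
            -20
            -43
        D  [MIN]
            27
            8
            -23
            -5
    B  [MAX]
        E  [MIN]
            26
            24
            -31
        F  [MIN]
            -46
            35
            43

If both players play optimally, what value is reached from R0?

-31

C (MIN): min(8, 1, -20, -43) = -43
D (MIN): min(27, 8, -23, -5) = -23
A (MAX): max(-38, -43, -23) = -23
E (MIN): min(26, 24, -31) = -31
F (MIN): min(-46, 35, 43) = -46
B (MAX): max(-31, -46) = -31
R0 (MIN): min(-23, -31) = -31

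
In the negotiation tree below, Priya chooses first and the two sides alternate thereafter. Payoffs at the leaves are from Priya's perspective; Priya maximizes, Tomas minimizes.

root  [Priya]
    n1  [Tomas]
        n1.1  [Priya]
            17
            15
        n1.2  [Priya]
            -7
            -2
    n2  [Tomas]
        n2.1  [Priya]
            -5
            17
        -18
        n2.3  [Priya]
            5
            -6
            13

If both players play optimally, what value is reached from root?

-2

n1.1 (Priya): max(17, 15) = 17
n1.2 (Priya): max(-7, -2) = -2
n1 (Tomas): min(17, -2) = -2
n2.1 (Priya): max(-5, 17) = 17
n2.3 (Priya): max(5, -6, 13) = 13
n2 (Tomas): min(17, -18, 13) = -18
root (Priya): max(-2, -18) = -2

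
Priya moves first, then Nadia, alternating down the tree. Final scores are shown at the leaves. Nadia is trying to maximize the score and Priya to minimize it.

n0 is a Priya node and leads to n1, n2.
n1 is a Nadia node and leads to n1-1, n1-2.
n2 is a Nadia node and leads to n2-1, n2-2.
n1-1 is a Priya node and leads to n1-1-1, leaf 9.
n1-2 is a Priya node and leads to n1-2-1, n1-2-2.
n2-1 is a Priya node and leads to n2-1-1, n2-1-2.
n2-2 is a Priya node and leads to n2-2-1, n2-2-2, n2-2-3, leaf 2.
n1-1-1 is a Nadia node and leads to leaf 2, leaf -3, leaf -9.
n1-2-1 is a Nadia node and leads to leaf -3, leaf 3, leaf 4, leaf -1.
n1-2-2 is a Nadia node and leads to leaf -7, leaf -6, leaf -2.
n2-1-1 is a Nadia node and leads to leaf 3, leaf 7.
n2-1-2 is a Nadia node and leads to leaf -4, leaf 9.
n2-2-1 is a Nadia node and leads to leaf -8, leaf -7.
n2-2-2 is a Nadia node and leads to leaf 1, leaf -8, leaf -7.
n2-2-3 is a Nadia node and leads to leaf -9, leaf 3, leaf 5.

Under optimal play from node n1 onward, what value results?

2

n1-1-1 (Nadia): max(2, -3, -9) = 2
n1-1 (Priya): min(2, 9) = 2
n1-2-1 (Nadia): max(-3, 3, 4, -1) = 4
n1-2-2 (Nadia): max(-7, -6, -2) = -2
n1-2 (Priya): min(4, -2) = -2
n1 (Nadia): max(2, -2) = 2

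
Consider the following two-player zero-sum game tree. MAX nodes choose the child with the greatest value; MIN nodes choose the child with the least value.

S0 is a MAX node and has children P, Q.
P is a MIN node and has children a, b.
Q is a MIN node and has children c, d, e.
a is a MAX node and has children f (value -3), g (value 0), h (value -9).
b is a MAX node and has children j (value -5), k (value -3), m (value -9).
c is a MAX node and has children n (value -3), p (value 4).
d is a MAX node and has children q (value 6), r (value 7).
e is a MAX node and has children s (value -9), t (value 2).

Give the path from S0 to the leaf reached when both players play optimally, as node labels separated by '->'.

a (MAX): max(-3, 0, -9) = 0
b (MAX): max(-5, -3, -9) = -3
P (MIN): min(0, -3) = -3
c (MAX): max(-3, 4) = 4
d (MAX): max(6, 7) = 7
e (MAX): max(-9, 2) = 2
Q (MIN): min(4, 7, 2) = 2
S0 (MAX): max(-3, 2) = 2
At S0, MAX picks Q (highest: 2).
At Q, MIN picks e (lowest: 2).
At e, MAX picks t (highest: 2).
Terminal value 2.

S0 -> Q -> e -> t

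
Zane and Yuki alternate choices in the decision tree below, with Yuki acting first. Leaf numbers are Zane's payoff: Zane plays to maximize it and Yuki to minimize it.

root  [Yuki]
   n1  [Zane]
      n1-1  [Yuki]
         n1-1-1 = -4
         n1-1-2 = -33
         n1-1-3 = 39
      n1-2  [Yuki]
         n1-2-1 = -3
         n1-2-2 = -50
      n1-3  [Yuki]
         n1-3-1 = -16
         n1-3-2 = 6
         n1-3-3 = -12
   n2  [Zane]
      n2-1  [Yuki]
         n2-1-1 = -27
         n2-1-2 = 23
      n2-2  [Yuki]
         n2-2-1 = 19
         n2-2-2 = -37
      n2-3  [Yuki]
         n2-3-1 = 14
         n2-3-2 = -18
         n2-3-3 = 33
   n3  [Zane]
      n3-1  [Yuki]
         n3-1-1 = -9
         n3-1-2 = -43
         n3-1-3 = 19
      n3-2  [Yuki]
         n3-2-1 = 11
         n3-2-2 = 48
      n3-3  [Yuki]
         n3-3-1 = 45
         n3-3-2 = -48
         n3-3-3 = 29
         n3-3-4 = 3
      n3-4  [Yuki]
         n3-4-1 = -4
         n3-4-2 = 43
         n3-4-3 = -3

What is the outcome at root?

-18

n1-1 (Yuki): min(-4, -33, 39) = -33
n1-2 (Yuki): min(-3, -50) = -50
n1-3 (Yuki): min(-16, 6, -12) = -16
n1 (Zane): max(-33, -50, -16) = -16
n2-1 (Yuki): min(-27, 23) = -27
n2-2 (Yuki): min(19, -37) = -37
n2-3 (Yuki): min(14, -18, 33) = -18
n2 (Zane): max(-27, -37, -18) = -18
n3-1 (Yuki): min(-9, -43, 19) = -43
n3-2 (Yuki): min(11, 48) = 11
n3-3 (Yuki): min(45, -48, 29, 3) = -48
n3-4 (Yuki): min(-4, 43, -3) = -4
n3 (Zane): max(-43, 11, -48, -4) = 11
root (Yuki): min(-16, -18, 11) = -18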